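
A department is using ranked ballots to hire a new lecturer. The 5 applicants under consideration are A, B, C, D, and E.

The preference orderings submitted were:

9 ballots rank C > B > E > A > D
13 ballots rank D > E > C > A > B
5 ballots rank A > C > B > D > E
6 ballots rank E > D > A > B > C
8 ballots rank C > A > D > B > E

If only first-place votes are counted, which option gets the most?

First-place vote totals:
  A: 5
  B: 0
  C: 17
  D: 13
  E: 6
C has the most first-place votes.

C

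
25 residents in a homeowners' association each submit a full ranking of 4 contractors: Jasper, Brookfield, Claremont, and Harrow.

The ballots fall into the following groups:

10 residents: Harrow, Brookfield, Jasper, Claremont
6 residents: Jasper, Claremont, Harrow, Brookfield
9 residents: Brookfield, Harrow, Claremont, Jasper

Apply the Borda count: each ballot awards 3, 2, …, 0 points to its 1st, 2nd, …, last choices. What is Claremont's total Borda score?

21

Borda scores:
  Jasper: 10·1 + 6·3 + 9·0 = 28
  Brookfield: 10·2 + 6·0 + 9·3 = 47
  Claremont: 10·0 + 6·2 + 9·1 = 21
  Harrow: 10·3 + 6·1 + 9·2 = 54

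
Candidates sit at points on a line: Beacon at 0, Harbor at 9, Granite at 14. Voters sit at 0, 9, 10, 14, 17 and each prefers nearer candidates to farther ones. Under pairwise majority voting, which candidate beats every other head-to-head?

Harbor

With single-peaked preferences on a line, the Condorcet winner is the candidate closest to the median voter.
The median voter (position 10) is closest to Harbor at 9.
Check: Harbor vs Beacon — voters closer to Harbor: 4 of 5.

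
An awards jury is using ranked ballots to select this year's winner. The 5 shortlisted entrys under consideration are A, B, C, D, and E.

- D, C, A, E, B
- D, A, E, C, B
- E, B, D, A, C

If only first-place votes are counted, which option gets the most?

First-place vote totals:
  A: 0
  B: 0
  C: 0
  D: 2
  E: 1
D has the most first-place votes.

D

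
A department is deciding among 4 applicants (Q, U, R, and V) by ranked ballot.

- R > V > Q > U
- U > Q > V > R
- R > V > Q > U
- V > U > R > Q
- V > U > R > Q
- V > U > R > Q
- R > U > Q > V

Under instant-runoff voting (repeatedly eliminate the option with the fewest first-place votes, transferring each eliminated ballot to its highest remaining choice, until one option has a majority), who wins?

V

Round 1: R 3, V 3, U 1, Q 0. Q has the fewest and is eliminated.
Round 2: R 3, V 3, U 1. U has the fewest and is eliminated.
Round 3: V 4, R 3. V has a majority.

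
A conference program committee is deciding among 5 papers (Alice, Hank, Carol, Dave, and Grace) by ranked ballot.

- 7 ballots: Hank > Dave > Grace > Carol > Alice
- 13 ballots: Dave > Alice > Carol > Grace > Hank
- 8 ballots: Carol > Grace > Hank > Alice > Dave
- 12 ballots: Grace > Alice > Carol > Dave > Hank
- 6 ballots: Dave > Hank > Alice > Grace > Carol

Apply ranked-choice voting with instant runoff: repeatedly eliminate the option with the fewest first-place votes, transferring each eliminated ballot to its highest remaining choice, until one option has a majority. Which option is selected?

Round 1: Dave 19, Grace 12, Carol 8, Hank 7, Alice 0. Alice has the fewest and is eliminated.
Round 2: Dave 19, Grace 12, Carol 8, Hank 7. Hank has the fewest and is eliminated.
Round 3: Dave 26, Grace 12, Carol 8. Dave has a majority.

Dave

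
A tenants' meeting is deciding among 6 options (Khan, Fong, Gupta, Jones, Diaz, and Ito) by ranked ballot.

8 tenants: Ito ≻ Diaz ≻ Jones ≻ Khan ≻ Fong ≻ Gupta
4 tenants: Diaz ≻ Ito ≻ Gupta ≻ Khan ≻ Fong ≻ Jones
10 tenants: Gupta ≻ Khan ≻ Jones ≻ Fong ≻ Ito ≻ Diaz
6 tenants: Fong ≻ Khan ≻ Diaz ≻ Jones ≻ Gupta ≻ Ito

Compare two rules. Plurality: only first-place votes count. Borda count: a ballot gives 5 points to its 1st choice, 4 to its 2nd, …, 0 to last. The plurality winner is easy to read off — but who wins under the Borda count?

Khan

Plurality first-place counts: Khan 0, Fong 6, Gupta 10, Jones 0, Diaz 4, Ito 8 → Gupta.
Borda totals: Khan 88, Fong 62, Gupta 68, Jones 66, Diaz 70, Ito 66 → Khan.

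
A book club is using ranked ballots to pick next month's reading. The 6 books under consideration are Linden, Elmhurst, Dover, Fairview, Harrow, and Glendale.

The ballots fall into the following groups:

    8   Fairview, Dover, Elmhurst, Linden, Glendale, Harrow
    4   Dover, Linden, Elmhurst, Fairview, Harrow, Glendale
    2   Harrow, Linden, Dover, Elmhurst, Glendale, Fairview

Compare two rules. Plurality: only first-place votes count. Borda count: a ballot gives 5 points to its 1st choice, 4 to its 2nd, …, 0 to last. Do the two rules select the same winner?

No

Plurality first-place counts: Linden 0, Elmhurst 0, Dover 4, Fairview 8, Harrow 2, Glendale 0 → Fairview.
Borda totals: Linden 40, Elmhurst 40, Dover 58, Fairview 48, Harrow 14, Glendale 10 → Dover.
The two rules disagree: plurality picks Fairview, Borda picks Dover.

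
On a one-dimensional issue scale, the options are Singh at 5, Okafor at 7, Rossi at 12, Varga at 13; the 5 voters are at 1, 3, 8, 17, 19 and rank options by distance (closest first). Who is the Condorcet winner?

With single-peaked preferences on a line, the Condorcet winner is the candidate closest to the median voter.
The median voter (position 8) is closest to Okafor at 7.
Check: Okafor vs Singh — voters closer to Okafor: 3 of 5.

Okafor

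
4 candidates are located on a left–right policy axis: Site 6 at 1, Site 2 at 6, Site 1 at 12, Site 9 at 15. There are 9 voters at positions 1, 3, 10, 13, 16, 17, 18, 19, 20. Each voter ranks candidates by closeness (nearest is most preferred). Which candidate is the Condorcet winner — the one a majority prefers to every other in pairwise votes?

With single-peaked preferences on a line, the Condorcet winner is the candidate closest to the median voter.
The median voter (position 16) is closest to Site 9 at 15.
Check: Site 9 vs Site 6 — voters closer to Site 9: 7 of 9.

Site 9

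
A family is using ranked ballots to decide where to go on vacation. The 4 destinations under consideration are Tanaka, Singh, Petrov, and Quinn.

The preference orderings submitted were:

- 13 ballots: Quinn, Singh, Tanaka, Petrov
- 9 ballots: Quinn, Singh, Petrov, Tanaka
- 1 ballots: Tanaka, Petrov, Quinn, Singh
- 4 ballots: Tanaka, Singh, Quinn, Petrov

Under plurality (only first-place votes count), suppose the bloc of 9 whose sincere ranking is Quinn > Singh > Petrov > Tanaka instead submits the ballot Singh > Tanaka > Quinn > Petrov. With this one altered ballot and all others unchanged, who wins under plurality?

First-place totals with the altered ballot: Tanaka 5, Singh 9, Petrov 0, Quinn 13.
The winner is unchanged: still Quinn.

Quinn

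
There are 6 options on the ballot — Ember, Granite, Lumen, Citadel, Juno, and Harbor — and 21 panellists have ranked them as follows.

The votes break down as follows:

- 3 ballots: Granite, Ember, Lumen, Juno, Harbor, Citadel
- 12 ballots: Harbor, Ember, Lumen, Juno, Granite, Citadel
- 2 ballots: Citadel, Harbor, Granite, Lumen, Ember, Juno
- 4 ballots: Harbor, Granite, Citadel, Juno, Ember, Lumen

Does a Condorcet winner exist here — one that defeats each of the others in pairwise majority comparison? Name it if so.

Harbor

Head-to-head results (21 voters total):
Ember vs Granite: Ember wins 12–9.
Ember vs Lumen: Ember wins 19–2.
Ember vs Citadel: Ember wins 15–6.
Ember vs Juno: Ember wins 17–4.
Ember vs Harbor: Harbor wins 18–3.
Granite vs Lumen: Lumen wins 12–9.
Granite vs Citadel: Granite wins 19–2.
Granite vs Juno: Juno wins 12–9.
Granite vs Harbor: Harbor wins 18–3.
Lumen vs Citadel: Lumen wins 15–6.
Lumen vs Juno: Lumen wins 17–4.
Lumen vs Harbor: Harbor wins 18–3.
Citadel vs Juno: Juno wins 15–6.
Citadel vs Harbor: Harbor wins 19–2.
Juno vs Harbor: Harbor wins 18–3.
Harbor beats each rival — Ember (18–3), Granite (18–3), Lumen (18–3), Citadel (19–2), Juno (18–3) — so Harbor is the Condorcet winner.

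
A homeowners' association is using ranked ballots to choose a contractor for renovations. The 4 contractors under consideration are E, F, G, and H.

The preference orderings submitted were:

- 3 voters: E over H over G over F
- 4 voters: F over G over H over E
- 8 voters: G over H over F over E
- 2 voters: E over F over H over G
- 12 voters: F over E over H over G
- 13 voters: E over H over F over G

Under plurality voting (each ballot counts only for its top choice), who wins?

First-place vote totals:
  E: 18
  F: 16
  G: 8
  H: 0
E has the most first-place votes.

E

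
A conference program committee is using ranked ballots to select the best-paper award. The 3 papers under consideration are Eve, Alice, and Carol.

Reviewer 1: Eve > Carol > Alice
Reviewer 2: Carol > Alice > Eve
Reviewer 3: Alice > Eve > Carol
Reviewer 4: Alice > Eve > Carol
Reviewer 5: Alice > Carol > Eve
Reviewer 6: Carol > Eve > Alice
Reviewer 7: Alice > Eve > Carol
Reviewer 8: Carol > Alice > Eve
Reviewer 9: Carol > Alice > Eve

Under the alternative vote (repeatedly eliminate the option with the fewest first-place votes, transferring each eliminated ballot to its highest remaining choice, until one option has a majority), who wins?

Carol

Round 1: Alice 4, Carol 4, Eve 1. Eve has the fewest and is eliminated.
Round 2: Carol 5, Alice 4. Carol has a majority.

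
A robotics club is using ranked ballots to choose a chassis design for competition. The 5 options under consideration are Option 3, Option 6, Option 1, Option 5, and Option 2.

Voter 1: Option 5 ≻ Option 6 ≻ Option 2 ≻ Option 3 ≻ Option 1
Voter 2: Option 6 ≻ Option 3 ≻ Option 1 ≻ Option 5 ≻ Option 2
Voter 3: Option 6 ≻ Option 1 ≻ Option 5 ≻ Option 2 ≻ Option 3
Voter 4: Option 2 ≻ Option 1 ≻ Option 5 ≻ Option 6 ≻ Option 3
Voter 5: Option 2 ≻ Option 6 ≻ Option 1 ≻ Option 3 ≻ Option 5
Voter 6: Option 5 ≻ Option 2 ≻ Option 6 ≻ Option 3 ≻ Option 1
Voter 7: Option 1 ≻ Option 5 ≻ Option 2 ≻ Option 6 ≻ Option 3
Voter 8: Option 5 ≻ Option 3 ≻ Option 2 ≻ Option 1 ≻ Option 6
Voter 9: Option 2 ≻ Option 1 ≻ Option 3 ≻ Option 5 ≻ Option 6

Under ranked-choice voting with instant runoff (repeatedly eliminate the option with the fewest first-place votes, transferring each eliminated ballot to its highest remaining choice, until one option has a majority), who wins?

Option 5

Round 1: Option 5 3, Option 2 3, Option 6 2, Option 1 1, Option 3 0. Option 3 has the fewest and is eliminated.
Round 2: Option 5 3, Option 2 3, Option 6 2, Option 1 1. Option 1 has the fewest and is eliminated.
Round 3: Option 5 4, Option 2 3, Option 6 2. Option 6 has the fewest and is eliminated.
Round 4: Option 5 6, Option 2 3. Option 5 has a majority.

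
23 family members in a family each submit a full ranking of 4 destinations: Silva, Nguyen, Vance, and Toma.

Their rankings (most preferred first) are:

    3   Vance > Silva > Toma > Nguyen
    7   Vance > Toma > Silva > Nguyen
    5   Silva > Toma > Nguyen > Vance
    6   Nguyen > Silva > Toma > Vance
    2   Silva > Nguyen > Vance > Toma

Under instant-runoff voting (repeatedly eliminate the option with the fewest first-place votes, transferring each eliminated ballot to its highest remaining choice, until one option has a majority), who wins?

Round 1: Vance 10, Silva 7, Nguyen 6, Toma 0. Toma has the fewest and is eliminated.
Round 2: Vance 10, Silva 7, Nguyen 6. Nguyen has the fewest and is eliminated.
Round 3: Silva 13, Vance 10. Silva has a majority.

Silva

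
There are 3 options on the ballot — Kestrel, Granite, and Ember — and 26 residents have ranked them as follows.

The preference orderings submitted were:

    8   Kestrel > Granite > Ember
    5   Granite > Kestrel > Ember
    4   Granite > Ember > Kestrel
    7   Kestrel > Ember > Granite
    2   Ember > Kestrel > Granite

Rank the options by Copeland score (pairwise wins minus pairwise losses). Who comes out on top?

Pairwise results:
  Kestrel vs Granite: Kestrel wins 17–9.
  Kestrel vs Ember: Kestrel wins 20–6.
  Granite vs Ember: Granite wins 17–9.
Copeland scores (wins − losses):
  Kestrel: 2 − 0 = 2
  Granite: 1 − 1 = 0
  Ember: 0 − 2 = -2
Kestrel has the best Copeland score.

Kestrel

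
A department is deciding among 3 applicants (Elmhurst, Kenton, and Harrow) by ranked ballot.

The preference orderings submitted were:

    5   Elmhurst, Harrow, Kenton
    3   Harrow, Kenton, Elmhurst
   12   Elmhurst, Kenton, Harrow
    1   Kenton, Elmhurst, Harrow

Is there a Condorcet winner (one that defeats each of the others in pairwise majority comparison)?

Head-to-head results (21 voters total):
Elmhurst vs Kenton: Elmhurst wins 17–4.
Elmhurst vs Harrow: Elmhurst wins 18–3.
Kenton vs Harrow: Kenton wins 13–8.
Elmhurst beats each rival — Kenton (17–4), Harrow (18–3) — so Elmhurst is the Condorcet winner.

Yes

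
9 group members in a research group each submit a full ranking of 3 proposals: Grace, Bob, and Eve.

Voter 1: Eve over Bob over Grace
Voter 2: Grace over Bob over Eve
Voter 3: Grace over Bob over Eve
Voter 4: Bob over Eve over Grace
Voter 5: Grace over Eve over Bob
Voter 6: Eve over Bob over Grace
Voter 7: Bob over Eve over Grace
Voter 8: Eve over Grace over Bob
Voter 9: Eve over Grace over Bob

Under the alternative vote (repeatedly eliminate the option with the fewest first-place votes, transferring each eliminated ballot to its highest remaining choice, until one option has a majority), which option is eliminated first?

Round 1: Eve 4, Grace 3, Bob 2. Bob has the fewest and is eliminated.
Round 2: Eve 6, Grace 3. Eve has a majority.

Bob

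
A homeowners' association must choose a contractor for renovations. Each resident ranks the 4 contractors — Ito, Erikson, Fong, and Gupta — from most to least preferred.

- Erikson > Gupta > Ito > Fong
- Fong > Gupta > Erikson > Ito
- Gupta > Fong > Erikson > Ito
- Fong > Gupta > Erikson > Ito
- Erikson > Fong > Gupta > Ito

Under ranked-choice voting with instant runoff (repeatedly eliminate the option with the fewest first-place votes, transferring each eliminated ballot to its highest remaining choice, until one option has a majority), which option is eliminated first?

Ito

Round 1: Erikson 2, Fong 2, Gupta 1, Ito 0. Ito has the fewest and is eliminated.
Round 2: Erikson 2, Fong 2, Gupta 1. Gupta has the fewest and is eliminated.
Round 3: Fong 3, Erikson 2. Fong has a majority.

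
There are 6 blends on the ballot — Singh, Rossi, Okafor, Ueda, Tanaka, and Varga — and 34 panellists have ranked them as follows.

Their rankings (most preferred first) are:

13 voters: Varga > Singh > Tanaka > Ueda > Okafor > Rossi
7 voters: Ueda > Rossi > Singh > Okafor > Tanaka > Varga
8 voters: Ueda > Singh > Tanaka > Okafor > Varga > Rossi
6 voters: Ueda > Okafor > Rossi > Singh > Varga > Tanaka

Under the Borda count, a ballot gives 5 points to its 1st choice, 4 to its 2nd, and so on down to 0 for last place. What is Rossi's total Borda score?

Borda scores:
  Singh: 13·4 + 7·3 + 8·4 + 6·2 = 117
  Rossi: 13·0 + 7·4 + 8·0 + 6·3 = 46
  Okafor: 13·1 + 7·2 + 8·2 + 6·4 = 67
  Ueda: 13·2 + 7·5 + 8·5 + 6·5 = 131
  Tanaka: 13·3 + 7·1 + 8·3 + 6·0 = 70
  Varga: 13·5 + 7·0 + 8·1 + 6·1 = 79

46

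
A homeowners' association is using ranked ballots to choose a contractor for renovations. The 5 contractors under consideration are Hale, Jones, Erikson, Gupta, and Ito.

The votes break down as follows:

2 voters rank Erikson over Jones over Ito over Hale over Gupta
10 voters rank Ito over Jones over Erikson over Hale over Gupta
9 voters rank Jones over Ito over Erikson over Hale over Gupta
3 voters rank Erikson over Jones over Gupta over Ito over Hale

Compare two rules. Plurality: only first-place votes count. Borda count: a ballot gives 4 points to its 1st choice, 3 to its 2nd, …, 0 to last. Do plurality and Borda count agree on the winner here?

Plurality first-place counts: Hale 0, Jones 9, Erikson 5, Gupta 0, Ito 10 → Ito.
Borda totals: Hale 21, Jones 81, Erikson 58, Gupta 6, Ito 74 → Jones.
The two rules disagree: plurality picks Ito, Borda picks Jones.

No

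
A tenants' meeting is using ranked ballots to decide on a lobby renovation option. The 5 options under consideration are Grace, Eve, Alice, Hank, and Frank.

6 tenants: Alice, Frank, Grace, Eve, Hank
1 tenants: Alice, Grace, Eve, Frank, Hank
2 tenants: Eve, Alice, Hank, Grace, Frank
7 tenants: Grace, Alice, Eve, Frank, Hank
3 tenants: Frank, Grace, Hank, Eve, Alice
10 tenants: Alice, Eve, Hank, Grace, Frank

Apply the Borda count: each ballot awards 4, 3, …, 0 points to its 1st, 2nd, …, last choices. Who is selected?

Borda scores:
  Grace: 6·2 + 3 + 2·1 + 7·4 + 3·3 + 10·1 = 64
  Eve: 6·1 + 2 + 2·4 + 7·2 + 3·1 + 10·3 = 63
  Alice: 6·4 + 4 + 2·3 + 7·3 + 3·0 + 10·4 = 95
  Hank: 6·0 + 0 + 2·2 + 7·0 + 3·2 + 10·2 = 30
  Frank: 6·3 + 1 + 2·0 + 7·1 + 3·4 + 10·0 = 38
Alice has the highest total.

Alice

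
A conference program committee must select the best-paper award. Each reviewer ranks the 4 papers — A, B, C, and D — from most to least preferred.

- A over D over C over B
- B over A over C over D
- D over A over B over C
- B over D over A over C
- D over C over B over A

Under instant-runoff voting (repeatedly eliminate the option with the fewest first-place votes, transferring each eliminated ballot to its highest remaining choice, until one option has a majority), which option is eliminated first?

Round 1: B 2, D 2, A 1, C 0. C has the fewest and is eliminated.
Round 2: B 2, D 2, A 1. A has the fewest and is eliminated.
Round 3: D 3, B 2. D has a majority.

C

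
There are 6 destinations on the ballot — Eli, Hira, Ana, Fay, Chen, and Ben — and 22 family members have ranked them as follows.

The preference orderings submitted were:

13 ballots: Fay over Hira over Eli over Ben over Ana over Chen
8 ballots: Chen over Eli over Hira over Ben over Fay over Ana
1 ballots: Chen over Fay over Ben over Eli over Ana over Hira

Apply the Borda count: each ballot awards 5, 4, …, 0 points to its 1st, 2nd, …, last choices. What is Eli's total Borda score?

Borda scores:
  Eli: 13·3 + 8·4 + 2 = 73
  Hira: 13·4 + 8·3 + 0 = 76
  Ana: 13·1 + 8·0 + 1 = 14
  Fay: 13·5 + 8·1 + 4 = 77
  Chen: 13·0 + 8·5 + 5 = 45
  Ben: 13·2 + 8·2 + 3 = 45

73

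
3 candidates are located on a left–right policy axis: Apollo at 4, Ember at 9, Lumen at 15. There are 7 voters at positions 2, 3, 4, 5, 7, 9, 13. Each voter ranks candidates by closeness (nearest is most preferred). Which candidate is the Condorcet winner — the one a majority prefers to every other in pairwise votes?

Apollo

With single-peaked preferences on a line, the Condorcet winner is the candidate closest to the median voter.
The median voter (position 5) is closest to Apollo at 4.
Check: Apollo vs Lumen — voters closer to Apollo: 6 of 7.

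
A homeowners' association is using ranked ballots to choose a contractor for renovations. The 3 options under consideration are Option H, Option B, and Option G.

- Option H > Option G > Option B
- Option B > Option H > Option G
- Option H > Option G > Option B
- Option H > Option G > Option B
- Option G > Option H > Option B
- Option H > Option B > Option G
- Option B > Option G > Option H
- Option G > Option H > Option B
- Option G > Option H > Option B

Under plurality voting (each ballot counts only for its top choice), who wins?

Option H

First-place vote totals:
  Option H: 4
  Option B: 2
  Option G: 3
Option H has the most first-place votes.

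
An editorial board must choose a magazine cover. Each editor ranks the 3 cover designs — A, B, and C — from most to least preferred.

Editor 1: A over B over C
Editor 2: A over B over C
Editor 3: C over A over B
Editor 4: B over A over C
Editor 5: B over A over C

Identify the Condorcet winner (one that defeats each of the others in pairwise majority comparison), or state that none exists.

A

Head-to-head results (5 voters total):
A vs B: A wins 3–2.
A vs C: A wins 4–1.
B vs C: B wins 4–1.
A beats each rival — B (3–2), C (4–1) — so A is the Condorcet winner.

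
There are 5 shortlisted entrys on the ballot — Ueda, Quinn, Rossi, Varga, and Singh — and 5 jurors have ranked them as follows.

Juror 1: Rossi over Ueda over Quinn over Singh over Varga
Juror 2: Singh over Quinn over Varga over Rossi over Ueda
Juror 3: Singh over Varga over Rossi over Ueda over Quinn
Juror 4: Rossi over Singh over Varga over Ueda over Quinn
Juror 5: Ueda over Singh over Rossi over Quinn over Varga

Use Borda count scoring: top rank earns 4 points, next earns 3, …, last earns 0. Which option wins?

Singh

Borda scores:
  Ueda: 3 + 0 + 1 + 1 + 4 = 9
  Quinn: 2 + 3 + 0 + 0 + 1 = 6
  Rossi: 4 + 1 + 2 + 4 + 2 = 13
  Varga: 0 + 2 + 3 + 2 + 0 = 7
  Singh: 1 + 4 + 4 + 3 + 3 = 15
Singh has the highest total.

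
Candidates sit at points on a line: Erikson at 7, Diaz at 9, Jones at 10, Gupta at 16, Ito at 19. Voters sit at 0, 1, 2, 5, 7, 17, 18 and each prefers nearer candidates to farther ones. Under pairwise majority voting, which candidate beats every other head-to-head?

Erikson

With single-peaked preferences on a line, the Condorcet winner is the candidate closest to the median voter.
The median voter (position 5) is closest to Erikson at 7.
Check: Erikson vs Ito — voters closer to Erikson: 5 of 7.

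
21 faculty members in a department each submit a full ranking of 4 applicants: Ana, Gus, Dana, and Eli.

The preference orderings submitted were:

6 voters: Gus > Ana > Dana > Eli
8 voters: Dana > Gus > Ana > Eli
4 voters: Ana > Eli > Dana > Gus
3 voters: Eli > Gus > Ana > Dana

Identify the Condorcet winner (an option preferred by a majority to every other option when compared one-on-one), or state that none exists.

Head-to-head results (21 voters total):
Ana vs Gus: Gus wins 17–4.
Ana vs Dana: Ana wins 13–8.
Ana vs Eli: Ana wins 18–3.
Gus vs Dana: Dana wins 12–9.
Gus vs Eli: Gus wins 14–7.
Dana vs Eli: Dana wins 14–7.
No candidate beats all others: Ana beats Dana beats Gus beats Ana, a majority cycle.

None — there is no Condorcet winner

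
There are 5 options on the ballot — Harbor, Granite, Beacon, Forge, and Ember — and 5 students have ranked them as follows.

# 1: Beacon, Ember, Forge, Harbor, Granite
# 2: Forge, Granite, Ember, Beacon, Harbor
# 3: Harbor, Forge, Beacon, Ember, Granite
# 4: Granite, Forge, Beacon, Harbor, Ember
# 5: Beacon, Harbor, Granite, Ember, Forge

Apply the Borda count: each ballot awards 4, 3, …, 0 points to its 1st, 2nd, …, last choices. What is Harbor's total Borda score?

9

Borda scores:
  Harbor: 1 + 0 + 4 + 1 + 3 = 9
  Granite: 0 + 3 + 0 + 4 + 2 = 9
  Beacon: 4 + 1 + 2 + 2 + 4 = 13
  Forge: 2 + 4 + 3 + 3 + 0 = 12
  Ember: 3 + 2 + 1 + 0 + 1 = 7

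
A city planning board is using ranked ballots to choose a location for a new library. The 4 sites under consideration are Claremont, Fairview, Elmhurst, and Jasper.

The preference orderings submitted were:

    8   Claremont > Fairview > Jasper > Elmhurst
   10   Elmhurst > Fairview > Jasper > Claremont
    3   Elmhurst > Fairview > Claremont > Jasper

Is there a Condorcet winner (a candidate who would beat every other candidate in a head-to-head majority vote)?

Yes

Head-to-head results (21 voters total):
Claremont vs Fairview: Fairview wins 13–8.
Claremont vs Elmhurst: Elmhurst wins 13–8.
Claremont vs Jasper: Claremont wins 11–10.
Fairview vs Elmhurst: Elmhurst wins 13–8.
Fairview vs Jasper: Fairview wins 21–0.
Elmhurst vs Jasper: Elmhurst wins 13–8.
Elmhurst beats each rival — Claremont (13–8), Fairview (13–8), Jasper (13–8) — so Elmhurst is the Condorcet winner.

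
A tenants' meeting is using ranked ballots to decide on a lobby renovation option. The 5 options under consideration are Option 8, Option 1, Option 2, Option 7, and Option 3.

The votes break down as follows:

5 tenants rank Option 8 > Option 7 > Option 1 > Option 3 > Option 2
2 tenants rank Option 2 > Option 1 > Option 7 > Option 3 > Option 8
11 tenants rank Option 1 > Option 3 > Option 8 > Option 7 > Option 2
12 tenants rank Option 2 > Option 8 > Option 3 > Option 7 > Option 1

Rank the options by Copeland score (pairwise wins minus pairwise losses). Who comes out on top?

Pairwise results:
  Option 8 vs Option 1: Option 8 wins 17–13.
  Option 8 vs Option 2: Option 8 wins 16–14.
  Option 8 vs Option 7: Option 8 wins 28–2.
  Option 8 vs Option 3: Option 8 wins 17–13.
  Option 1 vs Option 2: Option 1 wins 16–14.
  Option 1 vs Option 7: Option 7 wins 17–13.
  Option 1 vs Option 3: Option 1 wins 18–12.
  Option 2 vs Option 7: Option 7 wins 16–14.
  Option 2 vs Option 3: Option 3 wins 16–14.
  Option 7 vs Option 3: Option 3 wins 23–7.
Copeland scores (wins − losses):
  Option 8: 4 − 0 = 4
  Option 1: 2 − 2 = 0
  Option 2: 0 − 4 = -4
  Option 7: 2 − 2 = 0
  Option 3: 2 − 2 = 0
Option 8 has the best Copeland score.

Option 8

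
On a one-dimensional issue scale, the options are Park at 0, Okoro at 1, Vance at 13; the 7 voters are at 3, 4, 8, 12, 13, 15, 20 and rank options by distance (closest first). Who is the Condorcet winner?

With single-peaked preferences on a line, the Condorcet winner is the candidate closest to the median voter.
The median voter (position 12) is closest to Vance at 13.
Check: Vance vs Okoro — voters closer to Vance: 5 of 7.

Vance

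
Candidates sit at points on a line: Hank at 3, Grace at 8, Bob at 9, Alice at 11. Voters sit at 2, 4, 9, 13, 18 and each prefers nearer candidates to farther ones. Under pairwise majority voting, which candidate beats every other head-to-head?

With single-peaked preferences on a line, the Condorcet winner is the candidate closest to the median voter.
The median voter (position 9) is closest to Bob at 9.
Check: Bob vs Hank — voters closer to Bob: 3 of 5.

Bob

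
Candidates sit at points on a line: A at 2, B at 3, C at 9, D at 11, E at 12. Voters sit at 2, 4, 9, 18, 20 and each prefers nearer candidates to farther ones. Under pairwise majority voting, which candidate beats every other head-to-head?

C

With single-peaked preferences on a line, the Condorcet winner is the candidate closest to the median voter.
The median voter (position 9) is closest to C at 9.
Check: C vs B — voters closer to C: 3 of 5.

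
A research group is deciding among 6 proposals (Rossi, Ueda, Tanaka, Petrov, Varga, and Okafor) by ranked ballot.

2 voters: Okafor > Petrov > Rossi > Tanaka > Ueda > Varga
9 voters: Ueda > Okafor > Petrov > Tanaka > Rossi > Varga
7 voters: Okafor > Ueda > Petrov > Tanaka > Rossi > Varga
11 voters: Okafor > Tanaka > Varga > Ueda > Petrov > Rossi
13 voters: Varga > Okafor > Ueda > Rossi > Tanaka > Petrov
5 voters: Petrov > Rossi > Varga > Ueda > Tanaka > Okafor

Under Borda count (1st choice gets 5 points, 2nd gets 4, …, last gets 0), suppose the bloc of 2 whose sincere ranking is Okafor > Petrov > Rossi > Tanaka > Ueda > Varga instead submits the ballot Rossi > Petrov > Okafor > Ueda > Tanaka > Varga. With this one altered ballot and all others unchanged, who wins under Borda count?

Okafor

Borda totals with the altered ballot: Rossi 72, Ueda 148, Tanaka 96, Petrov 92, Varga 113, Okafor 184.
The winner is unchanged: still Okafor.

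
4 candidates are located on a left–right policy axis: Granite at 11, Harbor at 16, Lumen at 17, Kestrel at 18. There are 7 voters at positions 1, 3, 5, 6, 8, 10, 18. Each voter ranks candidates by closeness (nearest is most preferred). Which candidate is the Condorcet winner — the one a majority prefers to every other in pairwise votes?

Granite

With single-peaked preferences on a line, the Condorcet winner is the candidate closest to the median voter.
The median voter (position 6) is closest to Granite at 11.
Check: Granite vs Harbor — voters closer to Granite: 6 of 7.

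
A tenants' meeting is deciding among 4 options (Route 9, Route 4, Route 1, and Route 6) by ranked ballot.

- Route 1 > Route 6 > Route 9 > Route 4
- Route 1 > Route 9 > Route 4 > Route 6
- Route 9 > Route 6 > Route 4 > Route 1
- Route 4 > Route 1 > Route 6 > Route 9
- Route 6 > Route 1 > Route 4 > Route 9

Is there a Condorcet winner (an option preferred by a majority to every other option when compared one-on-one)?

Yes

Head-to-head results (5 voters total):
Route 9 vs Route 4: Route 9 wins 3–2.
Route 9 vs Route 1: Route 1 wins 4–1.
Route 9 vs Route 6: Route 6 wins 3–2.
Route 4 vs Route 1: Route 1 wins 3–2.
Route 4 vs Route 6: Route 6 wins 3–2.
Route 1 vs Route 6: Route 1 wins 3–2.
Route 1 beats each rival — Route 9 (4–1), Route 4 (3–2), Route 6 (3–2) — so Route 1 is the Condorcet winner.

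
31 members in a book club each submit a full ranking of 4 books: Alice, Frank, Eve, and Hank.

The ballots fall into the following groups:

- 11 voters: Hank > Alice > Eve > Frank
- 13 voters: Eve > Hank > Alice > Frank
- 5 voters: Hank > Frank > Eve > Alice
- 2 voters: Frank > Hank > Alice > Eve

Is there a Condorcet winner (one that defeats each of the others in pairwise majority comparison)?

Head-to-head results (31 voters total):
Alice vs Frank: Alice wins 24–7.
Alice vs Eve: Eve wins 18–13.
Alice vs Hank: Hank wins 31–0.
Frank vs Eve: Eve wins 24–7.
Frank vs Hank: Hank wins 29–2.
Eve vs Hank: Hank wins 18–13.
Hank beats each rival — Alice (31–0), Frank (29–2), Eve (18–13) — so Hank is the Condorcet winner.

Yes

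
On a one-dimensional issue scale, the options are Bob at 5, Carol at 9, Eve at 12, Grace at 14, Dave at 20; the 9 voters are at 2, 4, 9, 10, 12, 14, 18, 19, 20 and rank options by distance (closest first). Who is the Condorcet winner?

With single-peaked preferences on a line, the Condorcet winner is the candidate closest to the median voter.
The median voter (position 12) is closest to Eve at 12.
Check: Eve vs Grace — voters closer to Eve: 5 of 9.

Eve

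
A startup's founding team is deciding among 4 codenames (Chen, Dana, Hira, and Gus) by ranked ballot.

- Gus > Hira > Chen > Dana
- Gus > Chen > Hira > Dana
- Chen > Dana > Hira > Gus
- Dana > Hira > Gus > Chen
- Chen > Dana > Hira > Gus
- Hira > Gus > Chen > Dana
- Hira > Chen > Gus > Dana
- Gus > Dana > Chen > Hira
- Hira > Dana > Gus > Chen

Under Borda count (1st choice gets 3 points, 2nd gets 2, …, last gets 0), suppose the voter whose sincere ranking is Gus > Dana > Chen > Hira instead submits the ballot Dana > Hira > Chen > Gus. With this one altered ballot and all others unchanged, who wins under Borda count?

Borda totals with the altered ballot: Chen 13, Dana 12, Hira 18, Gus 11.
The winner is unchanged: still Hira.

Hira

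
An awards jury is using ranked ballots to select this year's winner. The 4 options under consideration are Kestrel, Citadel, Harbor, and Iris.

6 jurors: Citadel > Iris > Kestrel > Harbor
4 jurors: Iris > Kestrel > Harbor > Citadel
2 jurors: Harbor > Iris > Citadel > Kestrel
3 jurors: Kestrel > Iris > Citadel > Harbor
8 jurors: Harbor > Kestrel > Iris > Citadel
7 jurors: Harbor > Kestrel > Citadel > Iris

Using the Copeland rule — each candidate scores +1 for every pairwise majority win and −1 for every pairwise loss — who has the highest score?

Pairwise results:
  Kestrel vs Citadel: Kestrel wins 22–8.
  Kestrel vs Harbor: Harbor wins 17–13.
  Kestrel vs Iris: Kestrel wins 18–12.
  Citadel vs Harbor: Harbor wins 21–9.
  Citadel vs Iris: Iris wins 17–13.
  Harbor vs Iris: Harbor wins 17–13.
Copeland scores (wins − losses):
  Kestrel: 2 − 1 = 1
  Citadel: 0 − 3 = -3
  Harbor: 3 − 0 = 3
  Iris: 1 − 2 = -1
Harbor has the best Copeland score.

Harbor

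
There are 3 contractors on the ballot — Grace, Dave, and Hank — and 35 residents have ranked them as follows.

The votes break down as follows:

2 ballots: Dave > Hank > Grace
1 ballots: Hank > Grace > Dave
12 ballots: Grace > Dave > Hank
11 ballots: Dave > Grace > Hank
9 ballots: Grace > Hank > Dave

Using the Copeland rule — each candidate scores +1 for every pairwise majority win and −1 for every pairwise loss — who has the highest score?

Grace

Pairwise results:
  Grace vs Dave: Grace wins 22–13.
  Grace vs Hank: Grace wins 32–3.
  Dave vs Hank: Dave wins 25–10.
Copeland scores (wins − losses):
  Grace: 2 − 0 = 2
  Dave: 1 − 1 = 0
  Hank: 0 − 2 = -2
Grace has the best Copeland score.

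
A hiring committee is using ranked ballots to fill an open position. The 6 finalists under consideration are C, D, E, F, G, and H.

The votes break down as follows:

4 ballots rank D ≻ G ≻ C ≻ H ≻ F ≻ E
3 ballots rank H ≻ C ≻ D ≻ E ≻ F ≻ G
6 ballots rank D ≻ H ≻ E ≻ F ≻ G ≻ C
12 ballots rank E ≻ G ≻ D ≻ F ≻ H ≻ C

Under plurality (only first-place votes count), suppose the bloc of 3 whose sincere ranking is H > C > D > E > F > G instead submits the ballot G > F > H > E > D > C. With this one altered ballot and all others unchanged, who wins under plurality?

E

First-place totals with the altered ballot: C 0, D 10, E 12, F 0, G 3, H 0.
The winner is unchanged: still E.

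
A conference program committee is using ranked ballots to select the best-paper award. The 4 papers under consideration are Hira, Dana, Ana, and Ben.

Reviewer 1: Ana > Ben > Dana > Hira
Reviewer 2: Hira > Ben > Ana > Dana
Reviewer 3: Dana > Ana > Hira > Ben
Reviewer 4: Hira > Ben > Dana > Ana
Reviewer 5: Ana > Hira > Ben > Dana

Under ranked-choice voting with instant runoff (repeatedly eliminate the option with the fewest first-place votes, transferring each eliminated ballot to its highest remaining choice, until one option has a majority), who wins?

Ana

Round 1: Hira 2, Ana 2, Dana 1, Ben 0. Ben has the fewest and is eliminated.
Round 2: Hira 2, Ana 2, Dana 1. Dana has the fewest and is eliminated.
Round 3: Ana 3, Hira 2. Ana has a majority.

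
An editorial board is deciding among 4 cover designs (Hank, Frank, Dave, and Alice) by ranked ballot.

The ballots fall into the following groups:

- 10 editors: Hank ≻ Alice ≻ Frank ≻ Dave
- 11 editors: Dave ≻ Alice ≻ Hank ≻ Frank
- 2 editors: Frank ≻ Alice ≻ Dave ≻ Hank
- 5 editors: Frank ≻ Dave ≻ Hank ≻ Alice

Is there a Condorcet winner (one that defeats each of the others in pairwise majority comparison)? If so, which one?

No Condorcet winner

Head-to-head results (28 voters total):
Hank vs Frank: Hank wins 21–7.
Hank vs Dave: Dave wins 18–10.
Hank vs Alice: Hank wins 15–13.
Frank vs Dave: Frank wins 17–11.
Frank vs Alice: Alice wins 21–7.
Dave vs Alice: Dave wins 16–12.
No candidate beats all others: Hank beats Frank beats Dave beats Hank, a majority cycle.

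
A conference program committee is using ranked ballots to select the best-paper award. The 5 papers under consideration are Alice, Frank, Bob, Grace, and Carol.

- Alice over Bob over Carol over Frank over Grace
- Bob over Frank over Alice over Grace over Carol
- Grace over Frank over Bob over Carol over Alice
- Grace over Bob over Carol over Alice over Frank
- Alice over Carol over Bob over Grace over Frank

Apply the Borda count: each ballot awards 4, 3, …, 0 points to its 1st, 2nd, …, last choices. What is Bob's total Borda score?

Borda scores:
  Alice: 4 + 2 + 0 + 1 + 4 = 11
  Frank: 1 + 3 + 3 + 0 + 0 = 7
  Bob: 3 + 4 + 2 + 3 + 2 = 14
  Grace: 0 + 1 + 4 + 4 + 1 = 10
  Carol: 2 + 0 + 1 + 2 + 3 = 8

14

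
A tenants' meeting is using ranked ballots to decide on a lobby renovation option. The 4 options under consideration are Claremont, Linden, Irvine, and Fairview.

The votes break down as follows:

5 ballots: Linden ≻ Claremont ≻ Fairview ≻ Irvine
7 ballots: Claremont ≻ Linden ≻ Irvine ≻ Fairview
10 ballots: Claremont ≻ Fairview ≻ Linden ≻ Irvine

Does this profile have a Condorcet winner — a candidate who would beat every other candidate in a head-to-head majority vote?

Head-to-head results (22 voters total):
Claremont vs Linden: Claremont wins 17–5.
Claremont vs Irvine: Claremont wins 22–0.
Claremont vs Fairview: Claremont wins 22–0.
Linden vs Irvine: Linden wins 22–0.
Linden vs Fairview: Linden wins 12–10.
Irvine vs Fairview: Fairview wins 15–7.
Claremont beats each rival — Linden (17–5), Irvine (22–0), Fairview (22–0) — so Claremont is the Condorcet winner.

Yes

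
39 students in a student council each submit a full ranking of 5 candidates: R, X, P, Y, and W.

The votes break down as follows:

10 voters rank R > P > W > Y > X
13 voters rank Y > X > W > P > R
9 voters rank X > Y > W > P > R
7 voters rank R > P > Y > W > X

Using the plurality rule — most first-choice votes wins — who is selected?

First-place vote totals:
  R: 17
  X: 9
  P: 0
  Y: 13
  W: 0
R has the most first-place votes.

R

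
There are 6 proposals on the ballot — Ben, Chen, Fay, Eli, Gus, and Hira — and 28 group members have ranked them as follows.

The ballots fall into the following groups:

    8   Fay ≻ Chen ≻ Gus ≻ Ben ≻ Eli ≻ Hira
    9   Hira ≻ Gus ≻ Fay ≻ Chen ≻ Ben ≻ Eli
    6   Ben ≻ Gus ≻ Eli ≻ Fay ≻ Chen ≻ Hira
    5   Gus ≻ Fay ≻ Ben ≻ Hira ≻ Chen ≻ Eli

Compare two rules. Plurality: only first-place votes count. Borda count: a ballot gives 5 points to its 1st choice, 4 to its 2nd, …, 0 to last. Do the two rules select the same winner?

No

Plurality first-place counts: Ben 6, Chen 0, Fay 8, Eli 0, Gus 5, Hira 9 → Hira.
Borda totals: Ben 70, Chen 61, Fay 99, Eli 26, Gus 109, Hira 55 → Gus.
The two rules disagree: plurality picks Hira, Borda picks Gus.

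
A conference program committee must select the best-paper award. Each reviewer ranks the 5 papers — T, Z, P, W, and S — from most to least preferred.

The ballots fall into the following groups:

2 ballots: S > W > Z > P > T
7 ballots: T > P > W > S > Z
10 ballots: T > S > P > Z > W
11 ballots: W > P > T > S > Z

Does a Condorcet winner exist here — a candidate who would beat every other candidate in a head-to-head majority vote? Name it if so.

Head-to-head results (30 voters total):
T vs Z: T wins 28–2.
T vs P: T wins 17–13.
T vs W: T wins 17–13.
T vs S: T wins 28–2.
Z vs P: P wins 28–2.
Z vs W: W wins 20–10.
Z vs S: S wins 30–0.
P vs W: P wins 17–13.
P vs S: P wins 18–12.
W vs S: W wins 18–12.
T beats each rival — Z (28–2), P (17–13), W (17–13), S (28–2) — so T is the Condorcet winner.

T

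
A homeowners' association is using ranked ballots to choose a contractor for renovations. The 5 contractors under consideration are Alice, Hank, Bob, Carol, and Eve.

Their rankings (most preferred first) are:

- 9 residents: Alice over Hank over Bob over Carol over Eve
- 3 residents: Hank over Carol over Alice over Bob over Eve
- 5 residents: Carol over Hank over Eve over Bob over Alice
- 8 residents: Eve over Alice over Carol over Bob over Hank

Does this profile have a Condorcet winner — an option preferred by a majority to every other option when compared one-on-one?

No

Head-to-head results (25 voters total):
Alice vs Hank: Alice wins 17–8.
Alice vs Bob: Alice wins 20–5.
Alice vs Carol: Alice wins 17–8.
Alice vs Eve: Eve wins 13–12.
Hank vs Bob: Hank wins 17–8.
Hank vs Carol: Carol wins 13–12.
Hank vs Eve: Hank wins 17–8.
Bob vs Carol: Carol wins 16–9.
Bob vs Eve: Eve wins 13–12.
Carol vs Eve: Carol wins 17–8.
No candidate beats all others: Alice beats Hank beats Eve beats Alice, a majority cycle.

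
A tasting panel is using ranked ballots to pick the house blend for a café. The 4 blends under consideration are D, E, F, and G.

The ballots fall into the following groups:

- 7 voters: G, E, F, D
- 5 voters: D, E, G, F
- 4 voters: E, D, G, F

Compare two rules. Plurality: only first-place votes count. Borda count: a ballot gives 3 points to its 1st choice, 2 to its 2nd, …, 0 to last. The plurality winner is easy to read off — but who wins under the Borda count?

Plurality first-place counts: D 5, E 4, F 0, G 7 → G.
Borda totals: D 23, E 36, F 7, G 30 → E.

E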